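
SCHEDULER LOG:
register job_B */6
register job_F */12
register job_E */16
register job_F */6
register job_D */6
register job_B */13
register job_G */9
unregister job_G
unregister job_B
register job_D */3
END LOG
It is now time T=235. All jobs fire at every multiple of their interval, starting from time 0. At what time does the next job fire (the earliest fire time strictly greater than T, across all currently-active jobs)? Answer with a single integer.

Op 1: register job_B */6 -> active={job_B:*/6}
Op 2: register job_F */12 -> active={job_B:*/6, job_F:*/12}
Op 3: register job_E */16 -> active={job_B:*/6, job_E:*/16, job_F:*/12}
Op 4: register job_F */6 -> active={job_B:*/6, job_E:*/16, job_F:*/6}
Op 5: register job_D */6 -> active={job_B:*/6, job_D:*/6, job_E:*/16, job_F:*/6}
Op 6: register job_B */13 -> active={job_B:*/13, job_D:*/6, job_E:*/16, job_F:*/6}
Op 7: register job_G */9 -> active={job_B:*/13, job_D:*/6, job_E:*/16, job_F:*/6, job_G:*/9}
Op 8: unregister job_G -> active={job_B:*/13, job_D:*/6, job_E:*/16, job_F:*/6}
Op 9: unregister job_B -> active={job_D:*/6, job_E:*/16, job_F:*/6}
Op 10: register job_D */3 -> active={job_D:*/3, job_E:*/16, job_F:*/6}
  job_D: interval 3, next fire after T=235 is 237
  job_E: interval 16, next fire after T=235 is 240
  job_F: interval 6, next fire after T=235 is 240
Earliest fire time = 237 (job job_D)

Answer: 237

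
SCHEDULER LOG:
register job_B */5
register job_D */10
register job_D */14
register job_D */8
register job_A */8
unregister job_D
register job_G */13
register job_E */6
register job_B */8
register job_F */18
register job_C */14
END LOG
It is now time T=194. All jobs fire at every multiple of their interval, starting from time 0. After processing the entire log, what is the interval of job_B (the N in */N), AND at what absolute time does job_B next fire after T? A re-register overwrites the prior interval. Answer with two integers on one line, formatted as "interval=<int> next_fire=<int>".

Answer: interval=8 next_fire=200

Derivation:
Op 1: register job_B */5 -> active={job_B:*/5}
Op 2: register job_D */10 -> active={job_B:*/5, job_D:*/10}
Op 3: register job_D */14 -> active={job_B:*/5, job_D:*/14}
Op 4: register job_D */8 -> active={job_B:*/5, job_D:*/8}
Op 5: register job_A */8 -> active={job_A:*/8, job_B:*/5, job_D:*/8}
Op 6: unregister job_D -> active={job_A:*/8, job_B:*/5}
Op 7: register job_G */13 -> active={job_A:*/8, job_B:*/5, job_G:*/13}
Op 8: register job_E */6 -> active={job_A:*/8, job_B:*/5, job_E:*/6, job_G:*/13}
Op 9: register job_B */8 -> active={job_A:*/8, job_B:*/8, job_E:*/6, job_G:*/13}
Op 10: register job_F */18 -> active={job_A:*/8, job_B:*/8, job_E:*/6, job_F:*/18, job_G:*/13}
Op 11: register job_C */14 -> active={job_A:*/8, job_B:*/8, job_C:*/14, job_E:*/6, job_F:*/18, job_G:*/13}
Final interval of job_B = 8
Next fire of job_B after T=194: (194//8+1)*8 = 200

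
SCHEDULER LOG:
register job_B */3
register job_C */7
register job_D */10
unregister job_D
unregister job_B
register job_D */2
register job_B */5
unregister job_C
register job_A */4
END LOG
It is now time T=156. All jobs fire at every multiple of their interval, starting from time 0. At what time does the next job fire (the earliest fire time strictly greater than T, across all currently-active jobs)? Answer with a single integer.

Answer: 158

Derivation:
Op 1: register job_B */3 -> active={job_B:*/3}
Op 2: register job_C */7 -> active={job_B:*/3, job_C:*/7}
Op 3: register job_D */10 -> active={job_B:*/3, job_C:*/7, job_D:*/10}
Op 4: unregister job_D -> active={job_B:*/3, job_C:*/7}
Op 5: unregister job_B -> active={job_C:*/7}
Op 6: register job_D */2 -> active={job_C:*/7, job_D:*/2}
Op 7: register job_B */5 -> active={job_B:*/5, job_C:*/7, job_D:*/2}
Op 8: unregister job_C -> active={job_B:*/5, job_D:*/2}
Op 9: register job_A */4 -> active={job_A:*/4, job_B:*/5, job_D:*/2}
  job_A: interval 4, next fire after T=156 is 160
  job_B: interval 5, next fire after T=156 is 160
  job_D: interval 2, next fire after T=156 is 158
Earliest fire time = 158 (job job_D)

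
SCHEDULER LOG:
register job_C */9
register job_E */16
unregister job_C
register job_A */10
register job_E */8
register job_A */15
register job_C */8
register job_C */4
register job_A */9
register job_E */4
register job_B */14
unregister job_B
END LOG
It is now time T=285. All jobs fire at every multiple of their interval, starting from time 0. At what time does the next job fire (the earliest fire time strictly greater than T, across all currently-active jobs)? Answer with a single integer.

Answer: 288

Derivation:
Op 1: register job_C */9 -> active={job_C:*/9}
Op 2: register job_E */16 -> active={job_C:*/9, job_E:*/16}
Op 3: unregister job_C -> active={job_E:*/16}
Op 4: register job_A */10 -> active={job_A:*/10, job_E:*/16}
Op 5: register job_E */8 -> active={job_A:*/10, job_E:*/8}
Op 6: register job_A */15 -> active={job_A:*/15, job_E:*/8}
Op 7: register job_C */8 -> active={job_A:*/15, job_C:*/8, job_E:*/8}
Op 8: register job_C */4 -> active={job_A:*/15, job_C:*/4, job_E:*/8}
Op 9: register job_A */9 -> active={job_A:*/9, job_C:*/4, job_E:*/8}
Op 10: register job_E */4 -> active={job_A:*/9, job_C:*/4, job_E:*/4}
Op 11: register job_B */14 -> active={job_A:*/9, job_B:*/14, job_C:*/4, job_E:*/4}
Op 12: unregister job_B -> active={job_A:*/9, job_C:*/4, job_E:*/4}
  job_A: interval 9, next fire after T=285 is 288
  job_C: interval 4, next fire after T=285 is 288
  job_E: interval 4, next fire after T=285 is 288
Earliest fire time = 288 (job job_A)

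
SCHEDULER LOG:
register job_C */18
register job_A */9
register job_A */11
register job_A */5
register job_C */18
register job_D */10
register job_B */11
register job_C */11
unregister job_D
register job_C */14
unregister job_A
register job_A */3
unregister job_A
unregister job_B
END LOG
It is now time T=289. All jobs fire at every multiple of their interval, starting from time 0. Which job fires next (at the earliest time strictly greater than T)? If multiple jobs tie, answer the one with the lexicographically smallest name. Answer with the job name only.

Answer: job_C

Derivation:
Op 1: register job_C */18 -> active={job_C:*/18}
Op 2: register job_A */9 -> active={job_A:*/9, job_C:*/18}
Op 3: register job_A */11 -> active={job_A:*/11, job_C:*/18}
Op 4: register job_A */5 -> active={job_A:*/5, job_C:*/18}
Op 5: register job_C */18 -> active={job_A:*/5, job_C:*/18}
Op 6: register job_D */10 -> active={job_A:*/5, job_C:*/18, job_D:*/10}
Op 7: register job_B */11 -> active={job_A:*/5, job_B:*/11, job_C:*/18, job_D:*/10}
Op 8: register job_C */11 -> active={job_A:*/5, job_B:*/11, job_C:*/11, job_D:*/10}
Op 9: unregister job_D -> active={job_A:*/5, job_B:*/11, job_C:*/11}
Op 10: register job_C */14 -> active={job_A:*/5, job_B:*/11, job_C:*/14}
Op 11: unregister job_A -> active={job_B:*/11, job_C:*/14}
Op 12: register job_A */3 -> active={job_A:*/3, job_B:*/11, job_C:*/14}
Op 13: unregister job_A -> active={job_B:*/11, job_C:*/14}
Op 14: unregister job_B -> active={job_C:*/14}
  job_C: interval 14, next fire after T=289 is 294
Earliest = 294, winner (lex tiebreak) = job_C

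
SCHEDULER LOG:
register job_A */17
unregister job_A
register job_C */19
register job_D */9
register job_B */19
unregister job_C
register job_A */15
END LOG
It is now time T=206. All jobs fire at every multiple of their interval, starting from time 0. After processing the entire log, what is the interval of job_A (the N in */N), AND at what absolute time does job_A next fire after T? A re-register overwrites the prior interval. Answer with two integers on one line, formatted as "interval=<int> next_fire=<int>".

Answer: interval=15 next_fire=210

Derivation:
Op 1: register job_A */17 -> active={job_A:*/17}
Op 2: unregister job_A -> active={}
Op 3: register job_C */19 -> active={job_C:*/19}
Op 4: register job_D */9 -> active={job_C:*/19, job_D:*/9}
Op 5: register job_B */19 -> active={job_B:*/19, job_C:*/19, job_D:*/9}
Op 6: unregister job_C -> active={job_B:*/19, job_D:*/9}
Op 7: register job_A */15 -> active={job_A:*/15, job_B:*/19, job_D:*/9}
Final interval of job_A = 15
Next fire of job_A after T=206: (206//15+1)*15 = 210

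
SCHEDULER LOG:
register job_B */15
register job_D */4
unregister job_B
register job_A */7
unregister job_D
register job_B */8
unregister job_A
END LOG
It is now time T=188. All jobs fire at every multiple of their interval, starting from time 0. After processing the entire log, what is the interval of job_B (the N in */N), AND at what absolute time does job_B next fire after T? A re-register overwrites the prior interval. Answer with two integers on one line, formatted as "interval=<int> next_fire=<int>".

Op 1: register job_B */15 -> active={job_B:*/15}
Op 2: register job_D */4 -> active={job_B:*/15, job_D:*/4}
Op 3: unregister job_B -> active={job_D:*/4}
Op 4: register job_A */7 -> active={job_A:*/7, job_D:*/4}
Op 5: unregister job_D -> active={job_A:*/7}
Op 6: register job_B */8 -> active={job_A:*/7, job_B:*/8}
Op 7: unregister job_A -> active={job_B:*/8}
Final interval of job_B = 8
Next fire of job_B after T=188: (188//8+1)*8 = 192

Answer: interval=8 next_fire=192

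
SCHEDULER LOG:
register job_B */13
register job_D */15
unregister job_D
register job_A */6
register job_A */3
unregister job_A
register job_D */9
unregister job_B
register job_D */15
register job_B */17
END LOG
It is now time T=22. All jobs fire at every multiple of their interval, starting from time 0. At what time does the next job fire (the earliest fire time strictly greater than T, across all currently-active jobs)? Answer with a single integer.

Op 1: register job_B */13 -> active={job_B:*/13}
Op 2: register job_D */15 -> active={job_B:*/13, job_D:*/15}
Op 3: unregister job_D -> active={job_B:*/13}
Op 4: register job_A */6 -> active={job_A:*/6, job_B:*/13}
Op 5: register job_A */3 -> active={job_A:*/3, job_B:*/13}
Op 6: unregister job_A -> active={job_B:*/13}
Op 7: register job_D */9 -> active={job_B:*/13, job_D:*/9}
Op 8: unregister job_B -> active={job_D:*/9}
Op 9: register job_D */15 -> active={job_D:*/15}
Op 10: register job_B */17 -> active={job_B:*/17, job_D:*/15}
  job_B: interval 17, next fire after T=22 is 34
  job_D: interval 15, next fire after T=22 is 30
Earliest fire time = 30 (job job_D)

Answer: 30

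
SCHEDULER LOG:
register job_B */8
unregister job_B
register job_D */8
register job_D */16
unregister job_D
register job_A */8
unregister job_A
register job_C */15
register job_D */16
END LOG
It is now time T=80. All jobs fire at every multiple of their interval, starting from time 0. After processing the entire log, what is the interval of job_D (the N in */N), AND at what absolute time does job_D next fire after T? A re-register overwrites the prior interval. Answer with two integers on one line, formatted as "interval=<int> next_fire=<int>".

Answer: interval=16 next_fire=96

Derivation:
Op 1: register job_B */8 -> active={job_B:*/8}
Op 2: unregister job_B -> active={}
Op 3: register job_D */8 -> active={job_D:*/8}
Op 4: register job_D */16 -> active={job_D:*/16}
Op 5: unregister job_D -> active={}
Op 6: register job_A */8 -> active={job_A:*/8}
Op 7: unregister job_A -> active={}
Op 8: register job_C */15 -> active={job_C:*/15}
Op 9: register job_D */16 -> active={job_C:*/15, job_D:*/16}
Final interval of job_D = 16
Next fire of job_D after T=80: (80//16+1)*16 = 96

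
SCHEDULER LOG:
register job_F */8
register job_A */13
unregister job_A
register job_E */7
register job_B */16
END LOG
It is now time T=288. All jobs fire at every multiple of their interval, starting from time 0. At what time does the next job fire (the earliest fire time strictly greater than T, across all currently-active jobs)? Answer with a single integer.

Answer: 294

Derivation:
Op 1: register job_F */8 -> active={job_F:*/8}
Op 2: register job_A */13 -> active={job_A:*/13, job_F:*/8}
Op 3: unregister job_A -> active={job_F:*/8}
Op 4: register job_E */7 -> active={job_E:*/7, job_F:*/8}
Op 5: register job_B */16 -> active={job_B:*/16, job_E:*/7, job_F:*/8}
  job_B: interval 16, next fire after T=288 is 304
  job_E: interval 7, next fire after T=288 is 294
  job_F: interval 8, next fire after T=288 is 296
Earliest fire time = 294 (job job_E)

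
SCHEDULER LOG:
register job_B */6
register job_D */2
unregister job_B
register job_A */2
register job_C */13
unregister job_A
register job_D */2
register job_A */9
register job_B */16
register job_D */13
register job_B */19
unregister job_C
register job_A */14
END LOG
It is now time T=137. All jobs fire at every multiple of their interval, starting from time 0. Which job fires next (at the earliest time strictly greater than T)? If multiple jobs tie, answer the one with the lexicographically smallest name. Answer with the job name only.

Op 1: register job_B */6 -> active={job_B:*/6}
Op 2: register job_D */2 -> active={job_B:*/6, job_D:*/2}
Op 3: unregister job_B -> active={job_D:*/2}
Op 4: register job_A */2 -> active={job_A:*/2, job_D:*/2}
Op 5: register job_C */13 -> active={job_A:*/2, job_C:*/13, job_D:*/2}
Op 6: unregister job_A -> active={job_C:*/13, job_D:*/2}
Op 7: register job_D */2 -> active={job_C:*/13, job_D:*/2}
Op 8: register job_A */9 -> active={job_A:*/9, job_C:*/13, job_D:*/2}
Op 9: register job_B */16 -> active={job_A:*/9, job_B:*/16, job_C:*/13, job_D:*/2}
Op 10: register job_D */13 -> active={job_A:*/9, job_B:*/16, job_C:*/13, job_D:*/13}
Op 11: register job_B */19 -> active={job_A:*/9, job_B:*/19, job_C:*/13, job_D:*/13}
Op 12: unregister job_C -> active={job_A:*/9, job_B:*/19, job_D:*/13}
Op 13: register job_A */14 -> active={job_A:*/14, job_B:*/19, job_D:*/13}
  job_A: interval 14, next fire after T=137 is 140
  job_B: interval 19, next fire after T=137 is 152
  job_D: interval 13, next fire after T=137 is 143
Earliest = 140, winner (lex tiebreak) = job_A

Answer: job_A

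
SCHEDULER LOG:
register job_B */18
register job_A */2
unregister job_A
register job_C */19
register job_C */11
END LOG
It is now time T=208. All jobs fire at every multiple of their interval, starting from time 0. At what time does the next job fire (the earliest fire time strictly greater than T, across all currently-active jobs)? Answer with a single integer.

Answer: 209

Derivation:
Op 1: register job_B */18 -> active={job_B:*/18}
Op 2: register job_A */2 -> active={job_A:*/2, job_B:*/18}
Op 3: unregister job_A -> active={job_B:*/18}
Op 4: register job_C */19 -> active={job_B:*/18, job_C:*/19}
Op 5: register job_C */11 -> active={job_B:*/18, job_C:*/11}
  job_B: interval 18, next fire after T=208 is 216
  job_C: interval 11, next fire after T=208 is 209
Earliest fire time = 209 (job job_C)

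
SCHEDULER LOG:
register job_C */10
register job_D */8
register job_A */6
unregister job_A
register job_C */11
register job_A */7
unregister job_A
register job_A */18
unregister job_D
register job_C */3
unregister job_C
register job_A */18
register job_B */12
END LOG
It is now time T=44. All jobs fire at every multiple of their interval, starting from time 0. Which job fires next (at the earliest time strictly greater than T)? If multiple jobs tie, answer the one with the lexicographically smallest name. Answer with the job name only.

Op 1: register job_C */10 -> active={job_C:*/10}
Op 2: register job_D */8 -> active={job_C:*/10, job_D:*/8}
Op 3: register job_A */6 -> active={job_A:*/6, job_C:*/10, job_D:*/8}
Op 4: unregister job_A -> active={job_C:*/10, job_D:*/8}
Op 5: register job_C */11 -> active={job_C:*/11, job_D:*/8}
Op 6: register job_A */7 -> active={job_A:*/7, job_C:*/11, job_D:*/8}
Op 7: unregister job_A -> active={job_C:*/11, job_D:*/8}
Op 8: register job_A */18 -> active={job_A:*/18, job_C:*/11, job_D:*/8}
Op 9: unregister job_D -> active={job_A:*/18, job_C:*/11}
Op 10: register job_C */3 -> active={job_A:*/18, job_C:*/3}
Op 11: unregister job_C -> active={job_A:*/18}
Op 12: register job_A */18 -> active={job_A:*/18}
Op 13: register job_B */12 -> active={job_A:*/18, job_B:*/12}
  job_A: interval 18, next fire after T=44 is 54
  job_B: interval 12, next fire after T=44 is 48
Earliest = 48, winner (lex tiebreak) = job_B

Answer: job_B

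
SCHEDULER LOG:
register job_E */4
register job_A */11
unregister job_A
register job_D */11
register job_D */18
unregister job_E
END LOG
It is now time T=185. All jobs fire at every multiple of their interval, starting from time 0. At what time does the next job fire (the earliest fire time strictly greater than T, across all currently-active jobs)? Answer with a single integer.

Op 1: register job_E */4 -> active={job_E:*/4}
Op 2: register job_A */11 -> active={job_A:*/11, job_E:*/4}
Op 3: unregister job_A -> active={job_E:*/4}
Op 4: register job_D */11 -> active={job_D:*/11, job_E:*/4}
Op 5: register job_D */18 -> active={job_D:*/18, job_E:*/4}
Op 6: unregister job_E -> active={job_D:*/18}
  job_D: interval 18, next fire after T=185 is 198
Earliest fire time = 198 (job job_D)

Answer: 198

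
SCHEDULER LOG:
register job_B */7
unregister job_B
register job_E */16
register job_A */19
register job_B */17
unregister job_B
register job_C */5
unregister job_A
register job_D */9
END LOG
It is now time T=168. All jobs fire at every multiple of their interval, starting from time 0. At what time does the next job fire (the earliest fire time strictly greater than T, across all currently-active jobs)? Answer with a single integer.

Op 1: register job_B */7 -> active={job_B:*/7}
Op 2: unregister job_B -> active={}
Op 3: register job_E */16 -> active={job_E:*/16}
Op 4: register job_A */19 -> active={job_A:*/19, job_E:*/16}
Op 5: register job_B */17 -> active={job_A:*/19, job_B:*/17, job_E:*/16}
Op 6: unregister job_B -> active={job_A:*/19, job_E:*/16}
Op 7: register job_C */5 -> active={job_A:*/19, job_C:*/5, job_E:*/16}
Op 8: unregister job_A -> active={job_C:*/5, job_E:*/16}
Op 9: register job_D */9 -> active={job_C:*/5, job_D:*/9, job_E:*/16}
  job_C: interval 5, next fire after T=168 is 170
  job_D: interval 9, next fire after T=168 is 171
  job_E: interval 16, next fire after T=168 is 176
Earliest fire time = 170 (job job_C)

Answer: 170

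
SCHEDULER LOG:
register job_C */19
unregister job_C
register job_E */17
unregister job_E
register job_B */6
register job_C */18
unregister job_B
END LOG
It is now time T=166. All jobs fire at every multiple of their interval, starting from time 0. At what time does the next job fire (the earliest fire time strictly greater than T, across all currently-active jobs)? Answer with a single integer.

Op 1: register job_C */19 -> active={job_C:*/19}
Op 2: unregister job_C -> active={}
Op 3: register job_E */17 -> active={job_E:*/17}
Op 4: unregister job_E -> active={}
Op 5: register job_B */6 -> active={job_B:*/6}
Op 6: register job_C */18 -> active={job_B:*/6, job_C:*/18}
Op 7: unregister job_B -> active={job_C:*/18}
  job_C: interval 18, next fire after T=166 is 180
Earliest fire time = 180 (job job_C)

Answer: 180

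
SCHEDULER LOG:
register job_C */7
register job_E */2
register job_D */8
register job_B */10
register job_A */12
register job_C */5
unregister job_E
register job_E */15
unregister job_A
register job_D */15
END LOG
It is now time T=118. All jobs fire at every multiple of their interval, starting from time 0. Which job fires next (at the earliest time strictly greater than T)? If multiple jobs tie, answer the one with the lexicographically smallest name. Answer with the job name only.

Op 1: register job_C */7 -> active={job_C:*/7}
Op 2: register job_E */2 -> active={job_C:*/7, job_E:*/2}
Op 3: register job_D */8 -> active={job_C:*/7, job_D:*/8, job_E:*/2}
Op 4: register job_B */10 -> active={job_B:*/10, job_C:*/7, job_D:*/8, job_E:*/2}
Op 5: register job_A */12 -> active={job_A:*/12, job_B:*/10, job_C:*/7, job_D:*/8, job_E:*/2}
Op 6: register job_C */5 -> active={job_A:*/12, job_B:*/10, job_C:*/5, job_D:*/8, job_E:*/2}
Op 7: unregister job_E -> active={job_A:*/12, job_B:*/10, job_C:*/5, job_D:*/8}
Op 8: register job_E */15 -> active={job_A:*/12, job_B:*/10, job_C:*/5, job_D:*/8, job_E:*/15}
Op 9: unregister job_A -> active={job_B:*/10, job_C:*/5, job_D:*/8, job_E:*/15}
Op 10: register job_D */15 -> active={job_B:*/10, job_C:*/5, job_D:*/15, job_E:*/15}
  job_B: interval 10, next fire after T=118 is 120
  job_C: interval 5, next fire after T=118 is 120
  job_D: interval 15, next fire after T=118 is 120
  job_E: interval 15, next fire after T=118 is 120
Earliest = 120, winner (lex tiebreak) = job_B

Answer: job_B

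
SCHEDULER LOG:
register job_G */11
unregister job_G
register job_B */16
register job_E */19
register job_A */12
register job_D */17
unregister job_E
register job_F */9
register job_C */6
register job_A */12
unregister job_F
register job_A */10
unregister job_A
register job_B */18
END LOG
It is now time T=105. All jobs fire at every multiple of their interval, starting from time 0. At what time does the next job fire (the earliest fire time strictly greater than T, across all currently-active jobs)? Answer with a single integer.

Answer: 108

Derivation:
Op 1: register job_G */11 -> active={job_G:*/11}
Op 2: unregister job_G -> active={}
Op 3: register job_B */16 -> active={job_B:*/16}
Op 4: register job_E */19 -> active={job_B:*/16, job_E:*/19}
Op 5: register job_A */12 -> active={job_A:*/12, job_B:*/16, job_E:*/19}
Op 6: register job_D */17 -> active={job_A:*/12, job_B:*/16, job_D:*/17, job_E:*/19}
Op 7: unregister job_E -> active={job_A:*/12, job_B:*/16, job_D:*/17}
Op 8: register job_F */9 -> active={job_A:*/12, job_B:*/16, job_D:*/17, job_F:*/9}
Op 9: register job_C */6 -> active={job_A:*/12, job_B:*/16, job_C:*/6, job_D:*/17, job_F:*/9}
Op 10: register job_A */12 -> active={job_A:*/12, job_B:*/16, job_C:*/6, job_D:*/17, job_F:*/9}
Op 11: unregister job_F -> active={job_A:*/12, job_B:*/16, job_C:*/6, job_D:*/17}
Op 12: register job_A */10 -> active={job_A:*/10, job_B:*/16, job_C:*/6, job_D:*/17}
Op 13: unregister job_A -> active={job_B:*/16, job_C:*/6, job_D:*/17}
Op 14: register job_B */18 -> active={job_B:*/18, job_C:*/6, job_D:*/17}
  job_B: interval 18, next fire after T=105 is 108
  job_C: interval 6, next fire after T=105 is 108
  job_D: interval 17, next fire after T=105 is 119
Earliest fire time = 108 (job job_B)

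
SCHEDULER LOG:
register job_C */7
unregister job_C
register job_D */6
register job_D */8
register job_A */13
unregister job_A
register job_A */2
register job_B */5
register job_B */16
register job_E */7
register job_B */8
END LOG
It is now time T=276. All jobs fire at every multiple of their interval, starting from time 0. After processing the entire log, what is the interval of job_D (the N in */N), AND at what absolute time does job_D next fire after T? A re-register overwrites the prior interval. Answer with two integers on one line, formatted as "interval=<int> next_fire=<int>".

Answer: interval=8 next_fire=280

Derivation:
Op 1: register job_C */7 -> active={job_C:*/7}
Op 2: unregister job_C -> active={}
Op 3: register job_D */6 -> active={job_D:*/6}
Op 4: register job_D */8 -> active={job_D:*/8}
Op 5: register job_A */13 -> active={job_A:*/13, job_D:*/8}
Op 6: unregister job_A -> active={job_D:*/8}
Op 7: register job_A */2 -> active={job_A:*/2, job_D:*/8}
Op 8: register job_B */5 -> active={job_A:*/2, job_B:*/5, job_D:*/8}
Op 9: register job_B */16 -> active={job_A:*/2, job_B:*/16, job_D:*/8}
Op 10: register job_E */7 -> active={job_A:*/2, job_B:*/16, job_D:*/8, job_E:*/7}
Op 11: register job_B */8 -> active={job_A:*/2, job_B:*/8, job_D:*/8, job_E:*/7}
Final interval of job_D = 8
Next fire of job_D after T=276: (276//8+1)*8 = 280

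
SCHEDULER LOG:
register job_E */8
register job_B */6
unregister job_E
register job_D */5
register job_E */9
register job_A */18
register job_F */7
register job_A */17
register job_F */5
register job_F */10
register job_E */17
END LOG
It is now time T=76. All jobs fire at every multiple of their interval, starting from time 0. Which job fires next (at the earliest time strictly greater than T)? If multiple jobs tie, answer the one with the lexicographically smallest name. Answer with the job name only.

Answer: job_B

Derivation:
Op 1: register job_E */8 -> active={job_E:*/8}
Op 2: register job_B */6 -> active={job_B:*/6, job_E:*/8}
Op 3: unregister job_E -> active={job_B:*/6}
Op 4: register job_D */5 -> active={job_B:*/6, job_D:*/5}
Op 5: register job_E */9 -> active={job_B:*/6, job_D:*/5, job_E:*/9}
Op 6: register job_A */18 -> active={job_A:*/18, job_B:*/6, job_D:*/5, job_E:*/9}
Op 7: register job_F */7 -> active={job_A:*/18, job_B:*/6, job_D:*/5, job_E:*/9, job_F:*/7}
Op 8: register job_A */17 -> active={job_A:*/17, job_B:*/6, job_D:*/5, job_E:*/9, job_F:*/7}
Op 9: register job_F */5 -> active={job_A:*/17, job_B:*/6, job_D:*/5, job_E:*/9, job_F:*/5}
Op 10: register job_F */10 -> active={job_A:*/17, job_B:*/6, job_D:*/5, job_E:*/9, job_F:*/10}
Op 11: register job_E */17 -> active={job_A:*/17, job_B:*/6, job_D:*/5, job_E:*/17, job_F:*/10}
  job_A: interval 17, next fire after T=76 is 85
  job_B: interval 6, next fire after T=76 is 78
  job_D: interval 5, next fire after T=76 is 80
  job_E: interval 17, next fire after T=76 is 85
  job_F: interval 10, next fire after T=76 is 80
Earliest = 78, winner (lex tiebreak) = job_B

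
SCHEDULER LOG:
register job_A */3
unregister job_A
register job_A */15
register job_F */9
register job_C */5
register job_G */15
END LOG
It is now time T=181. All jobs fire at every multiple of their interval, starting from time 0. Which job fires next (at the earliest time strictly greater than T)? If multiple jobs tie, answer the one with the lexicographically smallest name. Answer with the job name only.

Answer: job_C

Derivation:
Op 1: register job_A */3 -> active={job_A:*/3}
Op 2: unregister job_A -> active={}
Op 3: register job_A */15 -> active={job_A:*/15}
Op 4: register job_F */9 -> active={job_A:*/15, job_F:*/9}
Op 5: register job_C */5 -> active={job_A:*/15, job_C:*/5, job_F:*/9}
Op 6: register job_G */15 -> active={job_A:*/15, job_C:*/5, job_F:*/9, job_G:*/15}
  job_A: interval 15, next fire after T=181 is 195
  job_C: interval 5, next fire after T=181 is 185
  job_F: interval 9, next fire after T=181 is 189
  job_G: interval 15, next fire after T=181 is 195
Earliest = 185, winner (lex tiebreak) = job_C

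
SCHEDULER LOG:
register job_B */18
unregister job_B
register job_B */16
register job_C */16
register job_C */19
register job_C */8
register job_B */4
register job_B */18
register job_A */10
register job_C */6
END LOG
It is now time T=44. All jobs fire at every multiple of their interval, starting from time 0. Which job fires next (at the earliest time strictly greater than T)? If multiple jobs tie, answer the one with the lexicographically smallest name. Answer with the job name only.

Answer: job_C

Derivation:
Op 1: register job_B */18 -> active={job_B:*/18}
Op 2: unregister job_B -> active={}
Op 3: register job_B */16 -> active={job_B:*/16}
Op 4: register job_C */16 -> active={job_B:*/16, job_C:*/16}
Op 5: register job_C */19 -> active={job_B:*/16, job_C:*/19}
Op 6: register job_C */8 -> active={job_B:*/16, job_C:*/8}
Op 7: register job_B */4 -> active={job_B:*/4, job_C:*/8}
Op 8: register job_B */18 -> active={job_B:*/18, job_C:*/8}
Op 9: register job_A */10 -> active={job_A:*/10, job_B:*/18, job_C:*/8}
Op 10: register job_C */6 -> active={job_A:*/10, job_B:*/18, job_C:*/6}
  job_A: interval 10, next fire after T=44 is 50
  job_B: interval 18, next fire after T=44 is 54
  job_C: interval 6, next fire after T=44 is 48
Earliest = 48, winner (lex tiebreak) = job_C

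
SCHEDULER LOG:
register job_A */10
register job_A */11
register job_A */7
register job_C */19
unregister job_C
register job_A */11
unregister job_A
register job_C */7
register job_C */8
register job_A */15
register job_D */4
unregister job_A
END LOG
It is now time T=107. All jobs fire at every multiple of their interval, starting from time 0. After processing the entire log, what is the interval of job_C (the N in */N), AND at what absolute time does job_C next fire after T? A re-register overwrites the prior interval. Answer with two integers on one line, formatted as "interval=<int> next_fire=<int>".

Answer: interval=8 next_fire=112

Derivation:
Op 1: register job_A */10 -> active={job_A:*/10}
Op 2: register job_A */11 -> active={job_A:*/11}
Op 3: register job_A */7 -> active={job_A:*/7}
Op 4: register job_C */19 -> active={job_A:*/7, job_C:*/19}
Op 5: unregister job_C -> active={job_A:*/7}
Op 6: register job_A */11 -> active={job_A:*/11}
Op 7: unregister job_A -> active={}
Op 8: register job_C */7 -> active={job_C:*/7}
Op 9: register job_C */8 -> active={job_C:*/8}
Op 10: register job_A */15 -> active={job_A:*/15, job_C:*/8}
Op 11: register job_D */4 -> active={job_A:*/15, job_C:*/8, job_D:*/4}
Op 12: unregister job_A -> active={job_C:*/8, job_D:*/4}
Final interval of job_C = 8
Next fire of job_C after T=107: (107//8+1)*8 = 112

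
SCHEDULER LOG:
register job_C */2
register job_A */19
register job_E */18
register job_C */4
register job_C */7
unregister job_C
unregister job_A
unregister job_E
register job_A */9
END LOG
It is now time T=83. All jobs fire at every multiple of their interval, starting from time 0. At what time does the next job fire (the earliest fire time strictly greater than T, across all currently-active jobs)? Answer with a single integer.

Answer: 90

Derivation:
Op 1: register job_C */2 -> active={job_C:*/2}
Op 2: register job_A */19 -> active={job_A:*/19, job_C:*/2}
Op 3: register job_E */18 -> active={job_A:*/19, job_C:*/2, job_E:*/18}
Op 4: register job_C */4 -> active={job_A:*/19, job_C:*/4, job_E:*/18}
Op 5: register job_C */7 -> active={job_A:*/19, job_C:*/7, job_E:*/18}
Op 6: unregister job_C -> active={job_A:*/19, job_E:*/18}
Op 7: unregister job_A -> active={job_E:*/18}
Op 8: unregister job_E -> active={}
Op 9: register job_A */9 -> active={job_A:*/9}
  job_A: interval 9, next fire after T=83 is 90
Earliest fire time = 90 (job job_A)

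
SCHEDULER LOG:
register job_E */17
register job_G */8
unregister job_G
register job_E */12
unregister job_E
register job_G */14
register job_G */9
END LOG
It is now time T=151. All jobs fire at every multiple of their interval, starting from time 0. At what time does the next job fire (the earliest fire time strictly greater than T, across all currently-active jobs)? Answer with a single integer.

Op 1: register job_E */17 -> active={job_E:*/17}
Op 2: register job_G */8 -> active={job_E:*/17, job_G:*/8}
Op 3: unregister job_G -> active={job_E:*/17}
Op 4: register job_E */12 -> active={job_E:*/12}
Op 5: unregister job_E -> active={}
Op 6: register job_G */14 -> active={job_G:*/14}
Op 7: register job_G */9 -> active={job_G:*/9}
  job_G: interval 9, next fire after T=151 is 153
Earliest fire time = 153 (job job_G)

Answer: 153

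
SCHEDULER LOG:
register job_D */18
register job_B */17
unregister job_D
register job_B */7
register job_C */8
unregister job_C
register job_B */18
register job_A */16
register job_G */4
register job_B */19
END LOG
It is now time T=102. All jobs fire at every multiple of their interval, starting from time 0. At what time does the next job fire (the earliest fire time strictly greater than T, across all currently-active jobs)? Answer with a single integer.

Answer: 104

Derivation:
Op 1: register job_D */18 -> active={job_D:*/18}
Op 2: register job_B */17 -> active={job_B:*/17, job_D:*/18}
Op 3: unregister job_D -> active={job_B:*/17}
Op 4: register job_B */7 -> active={job_B:*/7}
Op 5: register job_C */8 -> active={job_B:*/7, job_C:*/8}
Op 6: unregister job_C -> active={job_B:*/7}
Op 7: register job_B */18 -> active={job_B:*/18}
Op 8: register job_A */16 -> active={job_A:*/16, job_B:*/18}
Op 9: register job_G */4 -> active={job_A:*/16, job_B:*/18, job_G:*/4}
Op 10: register job_B */19 -> active={job_A:*/16, job_B:*/19, job_G:*/4}
  job_A: interval 16, next fire after T=102 is 112
  job_B: interval 19, next fire after T=102 is 114
  job_G: interval 4, next fire after T=102 is 104
Earliest fire time = 104 (job job_G)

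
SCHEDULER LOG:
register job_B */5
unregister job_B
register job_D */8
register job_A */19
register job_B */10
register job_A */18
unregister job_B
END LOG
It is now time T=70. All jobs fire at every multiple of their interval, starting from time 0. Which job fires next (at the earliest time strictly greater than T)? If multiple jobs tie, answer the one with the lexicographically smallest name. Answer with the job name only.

Answer: job_A

Derivation:
Op 1: register job_B */5 -> active={job_B:*/5}
Op 2: unregister job_B -> active={}
Op 3: register job_D */8 -> active={job_D:*/8}
Op 4: register job_A */19 -> active={job_A:*/19, job_D:*/8}
Op 5: register job_B */10 -> active={job_A:*/19, job_B:*/10, job_D:*/8}
Op 6: register job_A */18 -> active={job_A:*/18, job_B:*/10, job_D:*/8}
Op 7: unregister job_B -> active={job_A:*/18, job_D:*/8}
  job_A: interval 18, next fire after T=70 is 72
  job_D: interval 8, next fire after T=70 is 72
Earliest = 72, winner (lex tiebreak) = job_A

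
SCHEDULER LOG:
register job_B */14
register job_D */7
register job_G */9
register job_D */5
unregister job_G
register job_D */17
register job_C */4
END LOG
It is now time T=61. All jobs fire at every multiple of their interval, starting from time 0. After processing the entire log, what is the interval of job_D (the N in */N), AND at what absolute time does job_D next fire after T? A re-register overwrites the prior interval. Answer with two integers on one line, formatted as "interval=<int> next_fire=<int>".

Op 1: register job_B */14 -> active={job_B:*/14}
Op 2: register job_D */7 -> active={job_B:*/14, job_D:*/7}
Op 3: register job_G */9 -> active={job_B:*/14, job_D:*/7, job_G:*/9}
Op 4: register job_D */5 -> active={job_B:*/14, job_D:*/5, job_G:*/9}
Op 5: unregister job_G -> active={job_B:*/14, job_D:*/5}
Op 6: register job_D */17 -> active={job_B:*/14, job_D:*/17}
Op 7: register job_C */4 -> active={job_B:*/14, job_C:*/4, job_D:*/17}
Final interval of job_D = 17
Next fire of job_D after T=61: (61//17+1)*17 = 68

Answer: interval=17 next_fire=68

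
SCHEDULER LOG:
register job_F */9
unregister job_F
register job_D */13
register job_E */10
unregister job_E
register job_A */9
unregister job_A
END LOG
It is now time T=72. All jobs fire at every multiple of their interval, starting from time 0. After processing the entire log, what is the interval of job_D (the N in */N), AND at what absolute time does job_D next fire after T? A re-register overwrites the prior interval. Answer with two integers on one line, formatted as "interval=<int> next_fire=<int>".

Answer: interval=13 next_fire=78

Derivation:
Op 1: register job_F */9 -> active={job_F:*/9}
Op 2: unregister job_F -> active={}
Op 3: register job_D */13 -> active={job_D:*/13}
Op 4: register job_E */10 -> active={job_D:*/13, job_E:*/10}
Op 5: unregister job_E -> active={job_D:*/13}
Op 6: register job_A */9 -> active={job_A:*/9, job_D:*/13}
Op 7: unregister job_A -> active={job_D:*/13}
Final interval of job_D = 13
Next fire of job_D after T=72: (72//13+1)*13 = 78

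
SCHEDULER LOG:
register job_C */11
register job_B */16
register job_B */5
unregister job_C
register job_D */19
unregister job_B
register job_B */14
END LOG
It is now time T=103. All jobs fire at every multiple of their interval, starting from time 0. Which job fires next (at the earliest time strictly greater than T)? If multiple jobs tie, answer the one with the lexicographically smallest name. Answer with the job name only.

Answer: job_B

Derivation:
Op 1: register job_C */11 -> active={job_C:*/11}
Op 2: register job_B */16 -> active={job_B:*/16, job_C:*/11}
Op 3: register job_B */5 -> active={job_B:*/5, job_C:*/11}
Op 4: unregister job_C -> active={job_B:*/5}
Op 5: register job_D */19 -> active={job_B:*/5, job_D:*/19}
Op 6: unregister job_B -> active={job_D:*/19}
Op 7: register job_B */14 -> active={job_B:*/14, job_D:*/19}
  job_B: interval 14, next fire after T=103 is 112
  job_D: interval 19, next fire after T=103 is 114
Earliest = 112, winner (lex tiebreak) = job_B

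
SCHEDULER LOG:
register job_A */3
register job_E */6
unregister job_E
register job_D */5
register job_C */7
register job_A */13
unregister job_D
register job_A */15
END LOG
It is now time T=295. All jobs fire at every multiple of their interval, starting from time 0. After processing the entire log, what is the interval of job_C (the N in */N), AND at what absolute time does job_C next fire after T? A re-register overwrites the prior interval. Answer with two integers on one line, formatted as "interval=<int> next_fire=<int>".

Op 1: register job_A */3 -> active={job_A:*/3}
Op 2: register job_E */6 -> active={job_A:*/3, job_E:*/6}
Op 3: unregister job_E -> active={job_A:*/3}
Op 4: register job_D */5 -> active={job_A:*/3, job_D:*/5}
Op 5: register job_C */7 -> active={job_A:*/3, job_C:*/7, job_D:*/5}
Op 6: register job_A */13 -> active={job_A:*/13, job_C:*/7, job_D:*/5}
Op 7: unregister job_D -> active={job_A:*/13, job_C:*/7}
Op 8: register job_A */15 -> active={job_A:*/15, job_C:*/7}
Final interval of job_C = 7
Next fire of job_C after T=295: (295//7+1)*7 = 301

Answer: interval=7 next_fire=301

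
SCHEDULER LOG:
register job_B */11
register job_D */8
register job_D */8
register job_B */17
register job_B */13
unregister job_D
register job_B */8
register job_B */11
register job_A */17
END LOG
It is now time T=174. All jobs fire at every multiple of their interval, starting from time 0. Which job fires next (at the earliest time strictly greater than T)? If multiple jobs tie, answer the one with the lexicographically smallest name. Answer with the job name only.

Op 1: register job_B */11 -> active={job_B:*/11}
Op 2: register job_D */8 -> active={job_B:*/11, job_D:*/8}
Op 3: register job_D */8 -> active={job_B:*/11, job_D:*/8}
Op 4: register job_B */17 -> active={job_B:*/17, job_D:*/8}
Op 5: register job_B */13 -> active={job_B:*/13, job_D:*/8}
Op 6: unregister job_D -> active={job_B:*/13}
Op 7: register job_B */8 -> active={job_B:*/8}
Op 8: register job_B */11 -> active={job_B:*/11}
Op 9: register job_A */17 -> active={job_A:*/17, job_B:*/11}
  job_A: interval 17, next fire after T=174 is 187
  job_B: interval 11, next fire after T=174 is 176
Earliest = 176, winner (lex tiebreak) = job_B

Answer: job_B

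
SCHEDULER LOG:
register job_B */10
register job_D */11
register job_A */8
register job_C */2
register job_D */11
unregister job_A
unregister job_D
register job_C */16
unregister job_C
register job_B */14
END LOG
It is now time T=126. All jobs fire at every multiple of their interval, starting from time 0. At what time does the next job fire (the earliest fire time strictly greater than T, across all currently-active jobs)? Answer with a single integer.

Op 1: register job_B */10 -> active={job_B:*/10}
Op 2: register job_D */11 -> active={job_B:*/10, job_D:*/11}
Op 3: register job_A */8 -> active={job_A:*/8, job_B:*/10, job_D:*/11}
Op 4: register job_C */2 -> active={job_A:*/8, job_B:*/10, job_C:*/2, job_D:*/11}
Op 5: register job_D */11 -> active={job_A:*/8, job_B:*/10, job_C:*/2, job_D:*/11}
Op 6: unregister job_A -> active={job_B:*/10, job_C:*/2, job_D:*/11}
Op 7: unregister job_D -> active={job_B:*/10, job_C:*/2}
Op 8: register job_C */16 -> active={job_B:*/10, job_C:*/16}
Op 9: unregister job_C -> active={job_B:*/10}
Op 10: register job_B */14 -> active={job_B:*/14}
  job_B: interval 14, next fire after T=126 is 140
Earliest fire time = 140 (job job_B)

Answer: 140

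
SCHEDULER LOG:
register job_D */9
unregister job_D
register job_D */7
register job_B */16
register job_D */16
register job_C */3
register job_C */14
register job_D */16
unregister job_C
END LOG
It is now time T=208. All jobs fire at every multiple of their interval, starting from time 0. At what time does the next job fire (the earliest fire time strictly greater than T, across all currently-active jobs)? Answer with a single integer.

Answer: 224

Derivation:
Op 1: register job_D */9 -> active={job_D:*/9}
Op 2: unregister job_D -> active={}
Op 3: register job_D */7 -> active={job_D:*/7}
Op 4: register job_B */16 -> active={job_B:*/16, job_D:*/7}
Op 5: register job_D */16 -> active={job_B:*/16, job_D:*/16}
Op 6: register job_C */3 -> active={job_B:*/16, job_C:*/3, job_D:*/16}
Op 7: register job_C */14 -> active={job_B:*/16, job_C:*/14, job_D:*/16}
Op 8: register job_D */16 -> active={job_B:*/16, job_C:*/14, job_D:*/16}
Op 9: unregister job_C -> active={job_B:*/16, job_D:*/16}
  job_B: interval 16, next fire after T=208 is 224
  job_D: interval 16, next fire after T=208 is 224
Earliest fire time = 224 (job job_B)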